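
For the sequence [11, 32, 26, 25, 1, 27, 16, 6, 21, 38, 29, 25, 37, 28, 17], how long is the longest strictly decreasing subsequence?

5

One longest decreasing subsequence is 32, 26, 25, 16, 6 (positions 2,3,4,7,8), of length 5; no longer one exists.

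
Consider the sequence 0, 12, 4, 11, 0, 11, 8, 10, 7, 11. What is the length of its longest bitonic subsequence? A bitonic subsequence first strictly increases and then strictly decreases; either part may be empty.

5

Let inc[i] be the LIS ending at i and dec[i] the longest strictly decreasing subsequence starting at i. inc = [1, 2, 2, 3, 1, 3, 3, 4, 3, 5], dec = [1, 4, 2, 3, 1, 3, 2, 2, 1, 1].
max_i inc[i]+dec[i]−1 = 5, with one witness 0, 12, 11, 10, 7.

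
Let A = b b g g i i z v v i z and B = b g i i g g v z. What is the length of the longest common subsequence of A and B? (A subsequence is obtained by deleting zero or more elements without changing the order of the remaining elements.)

Backtracking the LCS table gives one alignment: b (A2,B1) → g (A4,B2) → i (A5,B3) → i (A6,B4) → v (A9,B7) → z (A11,B8).
So the longest common subsequence has length 6.

6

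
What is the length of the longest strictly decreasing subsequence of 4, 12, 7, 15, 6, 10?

Scanning left to right, the best length ending at each element is: 4→1, 12→1, 7→2, 15→1, 6→3, 10→2.
So the longest decreasing subsequence has length 3, e.g. 12, 7, 6.

3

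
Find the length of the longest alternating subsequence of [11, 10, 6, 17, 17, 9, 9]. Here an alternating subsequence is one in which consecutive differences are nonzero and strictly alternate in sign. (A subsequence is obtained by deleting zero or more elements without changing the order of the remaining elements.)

A longest alternating subsequence is 11, 10, 17, 9 (positions 1,2,4,6); its 3 consecutive differences strictly alternate in sign, and length 4 is optimal.

4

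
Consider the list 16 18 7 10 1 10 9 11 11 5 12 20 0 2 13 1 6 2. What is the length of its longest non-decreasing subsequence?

7

One longest non-decreasing subsequence is 7, 10, 10, 11, 11, 12, 20 (positions 3,4,6,8,9,11,12), of length 7; no longer one exists.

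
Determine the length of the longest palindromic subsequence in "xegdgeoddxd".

7

Using dp[i][j] = 2 + dp[i+1][j−1] if the ends match, else max(dp[i+1][j], dp[i][j−1]):
dp[1][11] = 7. A witness is xegdgex at positions 1,2,3,4,5,6,10.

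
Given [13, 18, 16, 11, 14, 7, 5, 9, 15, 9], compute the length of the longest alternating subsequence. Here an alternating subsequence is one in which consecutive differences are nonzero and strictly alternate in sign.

Track the best alternating length ending on an up-step vs a down-step at each position: up/down = 1/1, 2/1, 2/3, 1/3, 4/3, 1/5, 1/5, 6/5, 6/3, 6/7.
The maximum over both is 7; one such subsequence is 13, 18, 11, 14, 7, 15, 9.

7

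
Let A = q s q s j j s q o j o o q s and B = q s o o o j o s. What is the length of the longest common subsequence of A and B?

6

A longest common subsequence is qsojos (length 6); the LCS DP confirms no longer common subsequence exists.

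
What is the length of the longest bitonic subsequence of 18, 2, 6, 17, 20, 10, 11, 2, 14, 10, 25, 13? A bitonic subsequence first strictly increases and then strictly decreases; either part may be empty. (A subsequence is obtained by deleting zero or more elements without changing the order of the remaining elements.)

One longest bitonic subsequence is 2, 6, 10, 11, 14, 25, 13 (positions 2,3,6,7,9,11,12): it rises to 25 then falls. Length 7 is optimal.

7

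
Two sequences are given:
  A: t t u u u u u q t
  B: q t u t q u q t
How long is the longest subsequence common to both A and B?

Backtracking the LCS table gives one alignment: t (A1,B2) → t (A2,B4) → u (A7,B6) → q (A8,B7) → t (A9,B8).
So the longest common subsequence has length 5.

5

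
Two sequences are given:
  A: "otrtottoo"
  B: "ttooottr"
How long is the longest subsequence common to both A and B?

Backtracking the LCS table gives one alignment: t (A2,B1) → t (A4,B2) → o (A5,B5) → t (A6,B6) → t (A7,B7).
So the longest common subsequence has length 5.

5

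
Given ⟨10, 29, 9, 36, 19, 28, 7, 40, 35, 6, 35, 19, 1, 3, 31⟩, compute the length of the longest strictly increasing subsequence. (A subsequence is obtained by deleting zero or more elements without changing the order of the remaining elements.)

Scanning left to right, the best length ending at each element is: 10→1, 29→2, 9→1, 36→3, 19→2, 28→3, 7→1, 40→4, 35→4, 6→1, 35→4, 19→2, 1→1, 3→2, 31→4.
So the longest increasing subsequence has length 4, e.g. 10, 29, 36, 40.

4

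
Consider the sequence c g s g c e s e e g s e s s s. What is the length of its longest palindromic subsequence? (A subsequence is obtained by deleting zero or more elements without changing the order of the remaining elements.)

One longest palindromic subsequence is seseeses (positions 3,6,7,8,9,11,12,15); it reads the same forward and backward, and the interval DP gives dp[1][15] = 8.

8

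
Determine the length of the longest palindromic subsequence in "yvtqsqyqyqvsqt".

11

One longest palindromic subsequence is tqsqyqyqsqt (positions 3,4,5,6,7,8,9,10,12,13,14); it reads the same forward and backward, and the interval DP gives dp[1][14] = 11.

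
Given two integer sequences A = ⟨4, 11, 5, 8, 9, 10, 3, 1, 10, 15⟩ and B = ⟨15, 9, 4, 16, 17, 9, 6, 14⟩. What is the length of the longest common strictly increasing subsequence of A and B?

2

A longest common strictly increasing subsequence is 4, 9 (length 2); it appears in order in both A and B, and no longer such subsequence exists.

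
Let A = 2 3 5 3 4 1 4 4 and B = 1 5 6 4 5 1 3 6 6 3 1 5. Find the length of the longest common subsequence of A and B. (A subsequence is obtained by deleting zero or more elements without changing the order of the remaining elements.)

3

Backtracking the LCS table gives one alignment: 3 (A2,B7) → 3 (A4,B10) → 1 (A6,B11).
So the longest common subsequence has length 3.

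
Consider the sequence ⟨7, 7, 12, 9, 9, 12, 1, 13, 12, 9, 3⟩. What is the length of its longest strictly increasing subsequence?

Let dp[i] be the longest increasing subsequence ending at position i. Then dp = [1, 1, 2, 2, 2, 3, 1, 4, 3, 2, 2].
The maximum is 4; one witness is 7, 9, 12, 13 at positions 1,4,6,8.

4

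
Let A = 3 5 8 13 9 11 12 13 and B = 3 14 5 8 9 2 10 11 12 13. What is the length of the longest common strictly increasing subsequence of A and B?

A longest common strictly increasing subsequence is 3, 5, 8, 9, 11, 12, 13 (length 7); it appears in order in both A and B, and no longer such subsequence exists.

7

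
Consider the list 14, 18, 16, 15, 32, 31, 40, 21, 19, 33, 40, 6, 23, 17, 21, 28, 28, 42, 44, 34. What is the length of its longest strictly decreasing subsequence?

Scanning left to right, the best length ending at each element is: 14→1, 18→1, 16→2, 15→3, 32→1, 31→2, 40→1, 21→3, 19→4, 33→2, 40→1, 6→5, 23→3, 17→5, 21→4, 28→3, 28→3, 42→1, 44→1, 34→2.
So the longest decreasing subsequence has length 5, e.g. 32, 31, 21, 19, 6.

5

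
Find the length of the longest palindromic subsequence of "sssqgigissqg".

Using dp[i][j] = 2 + dp[i+1][j−1] if the ends match, else max(dp[i+1][j], dp[i][j−1]):
dp[1][12] = 7. A witness is ssigiss at positions 2,3,6,7,8,9,10.

7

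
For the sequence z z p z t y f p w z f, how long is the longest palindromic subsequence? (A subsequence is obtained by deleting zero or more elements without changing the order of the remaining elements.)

One longest palindromic subsequence is zpfpz (positions 2,3,7,8,10); it reads the same forward and backward, and the interval DP gives dp[1][11] = 5.

5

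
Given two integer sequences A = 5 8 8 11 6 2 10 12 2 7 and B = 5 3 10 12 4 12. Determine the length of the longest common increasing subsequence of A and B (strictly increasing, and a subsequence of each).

3

For each value that appears in both, track the longest common increasing run ending there.
The best achievable length is 3; one witness is 5, 10, 12 (A-positions 1,7,8, B-positions 1,3,4).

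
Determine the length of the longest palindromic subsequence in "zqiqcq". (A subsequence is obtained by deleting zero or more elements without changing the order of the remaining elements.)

One longest palindromic subsequence is qcq (positions 2,5,6); it reads the same forward and backward, and the interval DP gives dp[1][6] = 3.

3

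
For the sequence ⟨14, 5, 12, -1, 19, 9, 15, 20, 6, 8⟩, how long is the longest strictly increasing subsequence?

Let dp[i] be the longest increasing subsequence ending at position i. Then dp = [1, 1, 2, 1, 3, 2, 3, 4, 2, 3].
The maximum is 4; one witness is 5, 12, 19, 20 at positions 2,3,5,8.

4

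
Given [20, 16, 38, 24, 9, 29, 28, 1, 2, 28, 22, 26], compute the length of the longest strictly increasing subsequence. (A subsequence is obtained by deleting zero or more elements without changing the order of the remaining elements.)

4

Scanning left to right, the best length ending at each element is: 20→1, 16→1, 38→2, 24→2, 9→1, 29→3, 28→3, 1→1, 2→2, 28→3, 22→3, 26→4.
So the longest increasing subsequence has length 4, e.g. 1, 2, 22, 26.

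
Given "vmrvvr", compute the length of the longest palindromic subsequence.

Using dp[i][j] = 2 + dp[i+1][j−1] if the ends match, else max(dp[i+1][j], dp[i][j−1]):
dp[1][6] = 4. A witness is rvvr at positions 3,4,5,6.

4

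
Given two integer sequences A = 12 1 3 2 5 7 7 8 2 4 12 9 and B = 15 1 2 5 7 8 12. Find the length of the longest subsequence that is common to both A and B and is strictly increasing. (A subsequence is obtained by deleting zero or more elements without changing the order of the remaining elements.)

6

A longest common strictly increasing subsequence is 1, 2, 5, 7, 8, 12 (length 6); it appears in order in both A and B, and no longer such subsequence exists.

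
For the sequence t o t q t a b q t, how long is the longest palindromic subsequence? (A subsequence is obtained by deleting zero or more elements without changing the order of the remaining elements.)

5

One longest palindromic subsequence is tqbqt (positions 1,4,7,8,9); it reads the same forward and backward, and the interval DP gives dp[1][9] = 5.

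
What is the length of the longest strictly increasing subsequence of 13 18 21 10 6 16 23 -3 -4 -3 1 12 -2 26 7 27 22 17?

Let dp[i] be the longest increasing subsequence ending at position i. Then dp = [1, 2, 3, 1, 1, 2, 4, 1, 1, 2, 3, 4, 3, 5, 4, 6, 5, 5].
The maximum is 6; one witness is 13, 18, 21, 23, 26, 27 at positions 1,2,3,7,14,16.

6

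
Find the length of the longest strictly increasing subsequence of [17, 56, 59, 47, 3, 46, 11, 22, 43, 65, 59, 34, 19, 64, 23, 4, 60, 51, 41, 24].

6

Let dp[i] be the longest increasing subsequence ending at position i. Then dp = [1, 2, 3, 2, 1, 2, 2, 3, 4, 5, 5, 4, 3, 6, 4, 2, 6, 5, 5, 5].
The maximum is 6; one witness is 3, 11, 22, 43, 59, 64 at positions 5,7,8,9,11,14.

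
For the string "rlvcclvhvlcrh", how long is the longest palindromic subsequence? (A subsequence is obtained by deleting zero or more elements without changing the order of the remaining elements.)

9

One longest palindromic subsequence is rclvhvlcr (positions 1,4,6,7,8,9,10,11,12); it reads the same forward and backward, and the interval DP gives dp[1][13] = 9.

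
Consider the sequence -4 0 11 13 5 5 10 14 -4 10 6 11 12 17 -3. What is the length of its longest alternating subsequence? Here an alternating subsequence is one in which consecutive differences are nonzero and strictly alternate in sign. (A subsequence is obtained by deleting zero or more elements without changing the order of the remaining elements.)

9

Track the best alternating length ending on an up-step vs a down-step at each position: up/down = 1/1, 2/1, 2/1, 2/1, 2/3, 2/3, 4/3, 4/1, 1/5, 6/5, 6/7, 8/5, 8/5, 8/1, 6/9.
The maximum over both is 9; one such subsequence is -4, 11, 5, 10, -4, 10, 6, 11, -3.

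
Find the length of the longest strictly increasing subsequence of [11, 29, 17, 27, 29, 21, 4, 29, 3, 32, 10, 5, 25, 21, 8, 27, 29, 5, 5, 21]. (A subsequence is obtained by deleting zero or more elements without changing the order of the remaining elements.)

6

Let dp[i] be the longest increasing subsequence ending at position i. Then dp = [1, 2, 2, 3, 4, 3, 1, 4, 1, 5, 2, 2, 4, 3, 3, 5, 6, 2, 2, 4].
The maximum is 6; one witness is 11, 17, 21, 25, 27, 29 at positions 1,3,6,13,16,17.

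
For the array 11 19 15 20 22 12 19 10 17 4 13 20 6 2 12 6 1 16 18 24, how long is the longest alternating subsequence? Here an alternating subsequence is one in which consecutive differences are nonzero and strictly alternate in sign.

14

Track the best alternating length ending on an up-step vs a down-step at each position: up/down = 1/1, 2/1, 2/3, 4/1, 4/1, 2/5, 6/5, 1/7, 8/7, 1/9, 10/9, 10/5, 10/11, 1/11, 12/11, 12/13, 1/13, 14/11, 14/11, 14/1.
The maximum over both is 14; one such subsequence is 11, 19, 15, 20, 12, 19, 10, 17, 4, 13, 6, 12, 6, 16.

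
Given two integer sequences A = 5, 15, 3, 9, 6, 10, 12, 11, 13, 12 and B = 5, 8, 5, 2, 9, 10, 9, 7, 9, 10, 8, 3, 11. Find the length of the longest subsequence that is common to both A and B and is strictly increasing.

For each value that appears in both, track the longest common increasing run ending there.
The best achievable length is 4; one witness is 5, 9, 10, 11 (A-positions 1,4,6,8, B-positions 1,5,6,13).

4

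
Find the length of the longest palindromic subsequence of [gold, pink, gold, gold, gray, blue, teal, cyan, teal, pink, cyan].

5

Using dp[i][j] = 2 + dp[i+1][j−1] if the ends match, else max(dp[i+1][j], dp[i][j−1]):
dp[1][11] = 5. A witness is pink teal cyan teal pink at positions 2,7,8,9,10.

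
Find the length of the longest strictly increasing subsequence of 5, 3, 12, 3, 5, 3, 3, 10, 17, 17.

4

Scanning left to right, the best length ending at each element is: 5→1, 3→1, 12→2, 3→1, 5→2, 3→1, 3→1, 10→3, 17→4, 17→4.
So the longest increasing subsequence has length 4, e.g. 3, 5, 10, 17.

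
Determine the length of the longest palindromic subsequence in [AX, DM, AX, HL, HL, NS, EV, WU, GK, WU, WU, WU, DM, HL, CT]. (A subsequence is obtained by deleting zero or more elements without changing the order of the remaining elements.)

6

Using dp[i][j] = 2 + dp[i+1][j−1] if the ends match, else max(dp[i+1][j], dp[i][j−1]):
dp[1][15] = 6. A witness is HL WU WU WU WU HL at positions 5,8,10,11,12,14.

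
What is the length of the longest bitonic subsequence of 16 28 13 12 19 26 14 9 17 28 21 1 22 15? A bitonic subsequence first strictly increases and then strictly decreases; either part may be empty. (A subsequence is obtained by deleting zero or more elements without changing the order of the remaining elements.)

Let inc[i] be the LIS ending at i and dec[i] the longest strictly decreasing subsequence starting at i. inc = [1, 2, 1, 1, 2, 3, 2, 1, 3, 4, 4, 1, 5, 3], dec = [5, 5, 4, 3, 4, 4, 3, 2, 2, 3, 2, 1, 2, 1].
max_i inc[i]+dec[i]−1 = 6, with one witness 16, 28, 26, 14, 9, 1.

6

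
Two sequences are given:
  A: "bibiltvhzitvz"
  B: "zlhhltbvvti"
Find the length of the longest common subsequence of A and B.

4

Backtracking the LCS table gives one alignment: l (A5,B5) → t (A6,B6) → v (A7,B9) → i (A10,B11).
So the longest common subsequence has length 4.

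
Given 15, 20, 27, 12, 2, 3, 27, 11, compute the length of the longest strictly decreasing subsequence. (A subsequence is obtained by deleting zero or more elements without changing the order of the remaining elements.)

Let dp[i] be the longest decreasing subsequence ending at position i. Then dp = [1, 1, 1, 2, 3, 3, 1, 3].
The maximum is 3; one witness is 15, 12, 2 at positions 1,4,5.

3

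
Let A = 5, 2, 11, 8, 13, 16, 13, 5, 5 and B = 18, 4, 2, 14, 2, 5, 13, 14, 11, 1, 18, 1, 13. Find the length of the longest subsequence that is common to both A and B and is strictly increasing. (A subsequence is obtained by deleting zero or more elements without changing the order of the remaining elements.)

3

For each value that appears in both, track the longest common increasing run ending there.
The best achievable length is 3; one witness is 2, 11, 13 (A-positions 2,3,5, B-positions 3,9,13).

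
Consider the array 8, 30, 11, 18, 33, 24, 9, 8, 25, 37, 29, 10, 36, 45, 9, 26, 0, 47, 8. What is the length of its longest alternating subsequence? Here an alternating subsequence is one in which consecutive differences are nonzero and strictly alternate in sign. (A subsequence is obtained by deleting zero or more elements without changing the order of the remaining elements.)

13

Track the best alternating length ending on an up-step vs a down-step at each position: up/down = 1/1, 2/1, 2/3, 4/3, 4/1, 4/5, 2/5, 1/5, 6/5, 6/1, 6/7, 6/7, 8/7, 8/1, 6/9, 10/9, 1/11, 12/1, 12/13.
The maximum over both is 13; one such subsequence is 8, 30, 11, 33, 24, 37, 29, 36, 9, 26, 0, 47, 8.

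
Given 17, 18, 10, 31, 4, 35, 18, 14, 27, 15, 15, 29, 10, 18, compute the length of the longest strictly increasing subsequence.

Scanning left to right, the best length ending at each element is: 17→1, 18→2, 10→1, 31→3, 4→1, 35→4, 18→2, 14→2, 27→3, 15→3, 15→3, 29→4, 10→2, 18→4.
So the longest increasing subsequence has length 4, e.g. 17, 18, 31, 35.

4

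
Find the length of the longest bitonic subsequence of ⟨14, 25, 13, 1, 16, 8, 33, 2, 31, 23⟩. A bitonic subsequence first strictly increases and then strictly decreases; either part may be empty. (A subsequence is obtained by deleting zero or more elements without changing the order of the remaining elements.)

5

One longest bitonic subsequence is 14, 25, 16, 8, 2 (positions 1,2,5,6,8): it rises to 25 then falls. Length 5 is optimal.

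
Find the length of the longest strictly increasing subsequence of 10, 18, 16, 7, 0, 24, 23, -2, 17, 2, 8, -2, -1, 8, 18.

4

Scanning left to right, the best length ending at each element is: 10→1, 18→2, 16→2, 7→1, 0→1, 24→3, 23→3, -2→1, 17→3, 2→2, 8→3, -2→1, -1→2, 8→3, 18→4.
So the longest increasing subsequence has length 4, e.g. 10, 16, 17, 18.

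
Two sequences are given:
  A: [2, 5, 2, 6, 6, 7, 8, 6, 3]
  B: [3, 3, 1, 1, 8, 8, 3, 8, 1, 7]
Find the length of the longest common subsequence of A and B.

Backtracking the LCS table gives one alignment: 8 (A7,B6) → 3 (A9,B7).
So the longest common subsequence has length 2.

2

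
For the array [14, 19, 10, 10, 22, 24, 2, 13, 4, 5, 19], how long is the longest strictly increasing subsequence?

4

Scanning left to right, the best length ending at each element is: 14→1, 19→2, 10→1, 10→1, 22→3, 24→4, 2→1, 13→2, 4→2, 5→3, 19→4.
So the longest increasing subsequence has length 4, e.g. 14, 19, 22, 24.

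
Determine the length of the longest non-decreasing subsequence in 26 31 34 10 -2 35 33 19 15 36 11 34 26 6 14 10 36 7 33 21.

Let dp[i] be the longest non-decreasing subsequence ending at position i. Then dp = [1, 2, 3, 1, 1, 4, 3, 2, 2, 5, 2, 4, 3, 2, 3, 3, 6, 3, 4, 4].
The maximum is 6; one witness is 26, 31, 34, 35, 36, 36 at positions 1,2,3,6,10,17.

6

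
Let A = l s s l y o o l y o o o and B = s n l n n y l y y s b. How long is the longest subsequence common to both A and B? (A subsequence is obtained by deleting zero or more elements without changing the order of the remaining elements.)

5

Backtracking the LCS table gives one alignment: s (A2,B1) → l (A4,B3) → y (A5,B6) → l (A8,B7) → y (A9,B9).
So the longest common subsequence has length 5.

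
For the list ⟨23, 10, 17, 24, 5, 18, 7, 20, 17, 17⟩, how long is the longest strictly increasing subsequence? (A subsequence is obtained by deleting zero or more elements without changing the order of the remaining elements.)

Let dp[i] be the longest increasing subsequence ending at position i. Then dp = [1, 1, 2, 3, 1, 3, 2, 4, 3, 3].
The maximum is 4; one witness is 10, 17, 18, 20 at positions 2,3,6,8.

4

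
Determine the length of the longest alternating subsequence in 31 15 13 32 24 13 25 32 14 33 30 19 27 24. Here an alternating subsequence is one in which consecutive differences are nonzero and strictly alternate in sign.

10

Track the best alternating length ending on an up-step vs a down-step at each position: up/down = 1/1, 1/2, 1/2, 3/1, 3/4, 1/4, 5/4, 5/1, 5/6, 7/1, 7/8, 7/8, 9/8, 9/10.
The maximum over both is 10; one such subsequence is 31, 15, 32, 24, 25, 14, 33, 19, 27, 24.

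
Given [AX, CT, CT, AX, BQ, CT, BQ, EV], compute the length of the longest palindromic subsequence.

4

One longest palindromic subsequence is AX CT CT AX (positions 1,2,3,4); it reads the same forward and backward, and the interval DP gives dp[1][8] = 4.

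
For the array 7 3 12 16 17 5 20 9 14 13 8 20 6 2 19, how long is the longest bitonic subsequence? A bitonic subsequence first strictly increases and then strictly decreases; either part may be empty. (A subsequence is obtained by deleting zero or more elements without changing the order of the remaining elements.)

10

One longest bitonic subsequence is 7, 12, 16, 17, 20, 14, 13, 8, 6, 2 (positions 1,3,4,5,7,9,10,11,13,14): it rises to 20 then falls. Length 10 is optimal.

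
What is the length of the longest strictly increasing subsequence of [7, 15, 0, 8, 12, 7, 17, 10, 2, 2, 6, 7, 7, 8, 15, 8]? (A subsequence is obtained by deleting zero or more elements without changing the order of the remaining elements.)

6

Scanning left to right, the best length ending at each element is: 7→1, 15→2, 0→1, 8→2, 12→3, 7→2, 17→4, 10→3, 2→2, 2→2, 6→3, 7→4, 7→4, 8→5, 15→6, 8→5.
So the longest increasing subsequence has length 6, e.g. 0, 2, 6, 7, 8, 15.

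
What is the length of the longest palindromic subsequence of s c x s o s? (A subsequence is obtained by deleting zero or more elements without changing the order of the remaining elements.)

One longest palindromic subsequence is sos (positions 1,5,6); it reads the same forward and backward, and the interval DP gives dp[1][6] = 3.

3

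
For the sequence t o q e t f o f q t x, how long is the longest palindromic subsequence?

One longest palindromic subsequence is tqfofqt (positions 1,3,6,7,8,9,10); it reads the same forward and backward, and the interval DP gives dp[1][11] = 7.

7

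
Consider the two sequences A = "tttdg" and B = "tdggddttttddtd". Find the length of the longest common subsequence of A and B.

Backtracking the LCS table gives one alignment: t (A1,B9) → t (A2,B10) → t (A3,B13) → d (A4,B14).
So the longest common subsequence has length 4.

4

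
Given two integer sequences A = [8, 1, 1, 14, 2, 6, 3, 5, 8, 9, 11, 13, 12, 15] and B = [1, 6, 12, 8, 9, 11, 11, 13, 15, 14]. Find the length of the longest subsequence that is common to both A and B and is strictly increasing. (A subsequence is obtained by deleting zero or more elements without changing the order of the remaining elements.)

A longest common strictly increasing subsequence is 1, 6, 8, 9, 11, 13, 15 (length 7); it appears in order in both A and B, and no longer such subsequence exists.

7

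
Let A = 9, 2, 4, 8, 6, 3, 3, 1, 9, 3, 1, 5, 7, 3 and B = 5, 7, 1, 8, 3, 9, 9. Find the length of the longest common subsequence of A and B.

Backtracking the LCS table gives one alignment: 8 (A4,B4) → 3 (A6,B5) → 9 (A9,B7).
So the longest common subsequence has length 3.

3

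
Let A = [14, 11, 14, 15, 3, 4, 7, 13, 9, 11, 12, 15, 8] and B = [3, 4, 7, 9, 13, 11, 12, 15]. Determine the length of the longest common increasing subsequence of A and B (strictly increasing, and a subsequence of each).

7

A longest common strictly increasing subsequence is 3, 4, 7, 9, 11, 12, 15 (length 7); it appears in order in both A and B, and no longer such subsequence exists.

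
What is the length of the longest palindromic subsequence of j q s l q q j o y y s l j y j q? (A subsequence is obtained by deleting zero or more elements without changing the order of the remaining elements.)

7

Using dp[i][j] = 2 + dp[i+1][j−1] if the ends match, else max(dp[i+1][j], dp[i][j−1]):
dp[1][16] = 7. A witness is qjyjyjq at positions 2,7,9,13,14,15,16.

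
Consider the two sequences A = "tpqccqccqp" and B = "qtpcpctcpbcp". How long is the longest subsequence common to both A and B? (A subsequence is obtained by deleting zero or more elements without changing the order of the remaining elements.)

A longest common subsequence is tpccccp (length 7); the LCS DP confirms no longer common subsequence exists.

7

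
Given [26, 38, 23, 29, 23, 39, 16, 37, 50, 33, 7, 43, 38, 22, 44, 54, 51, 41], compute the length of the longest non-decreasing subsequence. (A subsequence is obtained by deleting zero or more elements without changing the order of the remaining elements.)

Scanning left to right, the best length ending at each element is: 26→1, 38→2, 23→1, 29→2, 23→2, 39→3, 16→1, 37→3, 50→4, 33→3, 7→1, 43→4, 38→4, 22→2, 44→5, 54→6, 51→6, 41→5.
So the longest non-decreasing subsequence has length 6, e.g. 26, 38, 39, 43, 44, 54.

6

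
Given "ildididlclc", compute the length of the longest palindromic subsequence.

7

One longest palindromic subsequence is ldididl (positions 2,3,4,5,6,7,10); it reads the same forward and backward, and the interval DP gives dp[1][11] = 7.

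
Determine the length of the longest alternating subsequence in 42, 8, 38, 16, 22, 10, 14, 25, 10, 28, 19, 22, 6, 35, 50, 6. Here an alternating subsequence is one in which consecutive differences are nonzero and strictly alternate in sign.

Track the best alternating length ending on an up-step vs a down-step at each position: up/down = 1/1, 1/2, 3/2, 3/4, 5/4, 3/6, 7/6, 7/4, 3/8, 9/4, 9/10, 11/10, 1/12, 13/4, 13/1, 1/14.
The maximum over both is 14; one such subsequence is 42, 8, 38, 16, 22, 10, 14, 10, 28, 19, 22, 6, 35, 6.

14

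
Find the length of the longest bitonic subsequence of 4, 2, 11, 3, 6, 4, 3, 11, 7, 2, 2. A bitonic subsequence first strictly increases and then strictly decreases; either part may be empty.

6

Let inc[i] be the LIS ending at i and dec[i] the longest strictly decreasing subsequence starting at i. inc = [1, 1, 2, 2, 3, 3, 2, 4, 4, 1, 1], dec = [3, 1, 5, 2, 4, 3, 2, 3, 2, 1, 1].
max_i inc[i]+dec[i]−1 = 6, with one witness 4, 11, 6, 4, 3, 2.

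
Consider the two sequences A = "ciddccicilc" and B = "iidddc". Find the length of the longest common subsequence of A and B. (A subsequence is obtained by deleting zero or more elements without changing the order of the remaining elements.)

A longest common subsequence is iddc (length 4); the LCS DP confirms no longer common subsequence exists.

4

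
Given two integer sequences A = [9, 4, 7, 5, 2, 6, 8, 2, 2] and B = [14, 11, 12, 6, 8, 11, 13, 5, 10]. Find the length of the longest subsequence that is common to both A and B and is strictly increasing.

A longest common strictly increasing subsequence is 6, 8 (length 2); it appears in order in both A and B, and no longer such subsequence exists.

2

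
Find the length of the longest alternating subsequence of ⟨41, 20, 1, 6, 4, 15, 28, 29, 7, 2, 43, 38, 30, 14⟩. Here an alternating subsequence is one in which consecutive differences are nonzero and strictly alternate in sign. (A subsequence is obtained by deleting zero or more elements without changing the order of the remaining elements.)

A longest alternating subsequence is 41, 1, 6, 4, 15, 7, 43, 38 (positions 1,3,4,5,6,9,11,12); its 7 consecutive differences strictly alternate in sign, and length 8 is optimal.

8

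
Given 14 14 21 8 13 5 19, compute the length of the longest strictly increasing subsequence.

3

One longest increasing subsequence is 8, 13, 19 (positions 4,5,7), of length 3; no longer one exists.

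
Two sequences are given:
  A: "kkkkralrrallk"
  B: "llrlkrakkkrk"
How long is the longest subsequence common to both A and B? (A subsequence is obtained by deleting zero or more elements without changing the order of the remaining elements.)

6

Backtracking the LCS table gives one alignment: k (A1,B5) → k (A2,B8) → k (A3,B9) → k (A4,B10) → r (A9,B11) → k (A13,B12).
So the longest common subsequence has length 6.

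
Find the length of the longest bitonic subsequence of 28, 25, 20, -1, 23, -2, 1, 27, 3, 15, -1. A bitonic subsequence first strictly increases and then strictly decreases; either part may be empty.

5

Let inc[i] be the LIS ending at i and dec[i] the longest strictly decreasing subsequence starting at i. inc = [1, 1, 1, 1, 2, 1, 2, 3, 3, 4, 2], dec = [5, 4, 3, 2, 3, 1, 2, 3, 2, 2, 1].
max_i inc[i]+dec[i]−1 = 5, with one witness 28, 25, 23, 15, -1.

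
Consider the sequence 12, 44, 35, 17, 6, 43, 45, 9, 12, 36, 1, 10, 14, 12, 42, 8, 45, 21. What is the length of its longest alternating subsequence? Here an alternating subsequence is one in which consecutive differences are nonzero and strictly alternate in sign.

13

A longest alternating subsequence is 12, 44, 35, 43, 9, 12, 1, 14, 12, 42, 8, 45, 21 (positions 1,2,3,6,8,9,11,13,14,15,16,17,18); its 12 consecutive differences strictly alternate in sign, and length 13 is optimal.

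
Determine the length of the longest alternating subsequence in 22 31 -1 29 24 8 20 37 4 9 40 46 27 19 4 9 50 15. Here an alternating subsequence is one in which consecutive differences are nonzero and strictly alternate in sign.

11

Track the best alternating length ending on an up-step vs a down-step at each position: up/down = 1/1, 2/1, 1/3, 4/3, 4/5, 4/5, 6/5, 6/1, 4/7, 8/7, 8/1, 8/1, 8/9, 8/9, 4/9, 10/9, 10/1, 10/11.
The maximum over both is 11; one such subsequence is 22, 31, -1, 29, 8, 20, 4, 40, 27, 50, 15.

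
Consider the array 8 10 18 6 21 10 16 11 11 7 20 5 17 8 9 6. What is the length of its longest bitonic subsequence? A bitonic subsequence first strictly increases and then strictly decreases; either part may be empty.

One longest bitonic subsequence is 8, 10, 18, 21, 20, 17, 9, 6 (positions 1,2,3,5,11,13,15,16): it rises to 21 then falls. Length 8 is optimal.

8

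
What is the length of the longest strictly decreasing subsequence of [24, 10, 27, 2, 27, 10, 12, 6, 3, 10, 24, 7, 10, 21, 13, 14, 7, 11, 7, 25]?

Let dp[i] be the longest decreasing subsequence ending at position i. Then dp = [1, 2, 1, 3, 1, 2, 2, 3, 4, 3, 2, 4, 3, 3, 4, 4, 5, 5, 6, 2].
The maximum is 6; one witness is 27, 24, 21, 13, 11, 7 at positions 3,11,14,15,18,19.

6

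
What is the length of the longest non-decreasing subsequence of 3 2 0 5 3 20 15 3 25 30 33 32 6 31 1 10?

6

Scanning left to right, the best length ending at each element is: 3→1, 2→1, 0→1, 5→2, 3→2, 20→3, 15→3, 3→3, 25→4, 30→5, 33→6, 32→6, 6→4, 31→6, 1→2, 10→5.
So the longest non-decreasing subsequence has length 6, e.g. 3, 5, 20, 25, 30, 33.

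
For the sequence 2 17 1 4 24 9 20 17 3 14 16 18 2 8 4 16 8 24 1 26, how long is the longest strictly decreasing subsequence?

Let dp[i] be the longest decreasing subsequence ending at position i. Then dp = [1, 1, 2, 2, 1, 2, 2, 3, 4, 4, 4, 3, 5, 5, 6, 4, 5, 1, 7, 1].
The maximum is 7; one witness is 24, 20, 17, 14, 8, 4, 1 at positions 5,7,8,10,14,15,19.

7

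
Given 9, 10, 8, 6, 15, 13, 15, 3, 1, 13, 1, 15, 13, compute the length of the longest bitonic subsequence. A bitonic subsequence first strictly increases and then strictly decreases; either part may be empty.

One longest bitonic subsequence is 9, 10, 8, 6, 3, 1 (positions 1,2,3,4,8,11): it rises to 10 then falls. Length 6 is optimal.

6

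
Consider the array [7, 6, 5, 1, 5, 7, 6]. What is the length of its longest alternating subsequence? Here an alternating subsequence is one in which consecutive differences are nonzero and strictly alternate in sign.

4

Track the best alternating length ending on an up-step vs a down-step at each position: up/down = 1/1, 1/2, 1/2, 1/2, 3/2, 3/1, 3/4.
The maximum over both is 4; one such subsequence is 7, 6, 7, 6.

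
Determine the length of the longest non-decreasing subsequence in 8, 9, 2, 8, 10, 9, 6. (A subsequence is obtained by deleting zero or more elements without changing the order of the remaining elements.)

3

Scanning left to right, the best length ending at each element is: 8→1, 9→2, 2→1, 8→2, 10→3, 9→3, 6→2.
So the longest non-decreasing subsequence has length 3, e.g. 8, 9, 10.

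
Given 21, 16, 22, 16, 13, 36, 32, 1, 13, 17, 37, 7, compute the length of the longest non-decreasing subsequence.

4

One longest non-decreasing subsequence is 21, 22, 36, 37 (positions 1,3,6,11), of length 4; no longer one exists.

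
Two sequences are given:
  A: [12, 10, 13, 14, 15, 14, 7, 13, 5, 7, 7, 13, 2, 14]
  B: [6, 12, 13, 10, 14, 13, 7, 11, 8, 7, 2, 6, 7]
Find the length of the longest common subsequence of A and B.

A longest common subsequence is 12, 10, 14, 13, 7, 7, 2 (length 7); the LCS DP confirms no longer common subsequence exists.

7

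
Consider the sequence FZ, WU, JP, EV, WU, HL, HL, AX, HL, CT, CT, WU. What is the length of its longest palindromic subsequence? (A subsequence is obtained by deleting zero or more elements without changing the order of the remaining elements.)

One longest palindromic subsequence is WU HL AX HL WU (positions 2,7,8,9,12); it reads the same forward and backward, and the interval DP gives dp[1][12] = 5.

5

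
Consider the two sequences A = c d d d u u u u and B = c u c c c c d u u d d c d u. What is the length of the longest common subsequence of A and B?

5

A longest common subsequence is cdddu (length 5); the LCS DP confirms no longer common subsequence exists.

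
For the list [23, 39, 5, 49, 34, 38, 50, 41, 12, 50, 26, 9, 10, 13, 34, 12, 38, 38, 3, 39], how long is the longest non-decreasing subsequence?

One longest non-decreasing subsequence is 5, 9, 10, 13, 34, 38, 38, 39 (positions 3,12,13,14,15,17,18,20), of length 8; no longer one exists.

8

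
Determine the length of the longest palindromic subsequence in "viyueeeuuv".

7

One longest palindromic subsequence is vueeeuv (positions 1,4,5,6,7,9,10); it reads the same forward and backward, and the interval DP gives dp[1][10] = 7.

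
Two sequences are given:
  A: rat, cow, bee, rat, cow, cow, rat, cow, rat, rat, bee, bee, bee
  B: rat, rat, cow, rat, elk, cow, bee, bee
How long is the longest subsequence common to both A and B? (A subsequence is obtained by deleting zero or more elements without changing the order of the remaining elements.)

7

A longest common subsequence is rat, rat, cow, rat, cow, bee, bee (length 7); the LCS DP confirms no longer common subsequence exists.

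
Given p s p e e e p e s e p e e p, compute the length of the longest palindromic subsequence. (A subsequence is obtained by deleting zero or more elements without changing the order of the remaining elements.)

11

One longest palindromic subsequence is peepesepeep (positions 1,4,5,7,8,9,10,11,12,13,14); it reads the same forward and backward, and the interval DP gives dp[1][14] = 11.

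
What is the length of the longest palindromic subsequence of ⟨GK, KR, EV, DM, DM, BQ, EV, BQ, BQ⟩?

4

Using dp[i][j] = 2 + dp[i+1][j−1] if the ends match, else max(dp[i+1][j], dp[i][j−1]):
dp[1][9] = 4. A witness is EV DM DM EV at positions 3,4,5,7.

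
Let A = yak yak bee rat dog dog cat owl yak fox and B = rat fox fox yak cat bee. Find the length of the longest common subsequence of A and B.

A longest common subsequence is yak, bee (length 2); the LCS DP confirms no longer common subsequence exists.

2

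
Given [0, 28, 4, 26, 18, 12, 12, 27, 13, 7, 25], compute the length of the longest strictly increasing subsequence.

5

Let dp[i] be the longest increasing subsequence ending at position i. Then dp = [1, 2, 2, 3, 3, 3, 3, 4, 4, 3, 5].
The maximum is 5; one witness is 0, 4, 12, 13, 25 at positions 1,3,6,9,11.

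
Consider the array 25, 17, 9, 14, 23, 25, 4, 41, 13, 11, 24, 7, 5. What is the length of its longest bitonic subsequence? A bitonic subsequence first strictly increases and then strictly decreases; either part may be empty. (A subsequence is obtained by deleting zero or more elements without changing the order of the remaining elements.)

9

Let inc[i] be the LIS ending at i and dec[i] the longest strictly decreasing subsequence starting at i. inc = [1, 1, 1, 2, 3, 4, 1, 5, 2, 2, 4, 2, 2], dec = [7, 6, 3, 5, 5, 5, 1, 5, 4, 3, 3, 2, 1].
max_i inc[i]+dec[i]−1 = 9, with one witness 9, 14, 23, 25, 41, 13, 11, 7, 5.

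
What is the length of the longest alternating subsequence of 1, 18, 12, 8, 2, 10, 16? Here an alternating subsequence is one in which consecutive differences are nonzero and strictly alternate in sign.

A longest alternating subsequence is 1, 18, 8, 10 (positions 1,2,4,6); its 3 consecutive differences strictly alternate in sign, and length 4 is optimal.

4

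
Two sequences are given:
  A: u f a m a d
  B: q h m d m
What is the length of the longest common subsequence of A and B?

A longest common subsequence is md (length 2); the LCS DP confirms no longer common subsequence exists.

2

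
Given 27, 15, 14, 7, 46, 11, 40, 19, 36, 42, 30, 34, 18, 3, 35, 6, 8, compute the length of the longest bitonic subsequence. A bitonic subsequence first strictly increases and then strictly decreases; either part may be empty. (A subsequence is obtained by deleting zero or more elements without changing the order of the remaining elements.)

Let inc[i] be the LIS ending at i and dec[i] the longest strictly decreasing subsequence starting at i. inc = [1, 1, 1, 1, 2, 2, 3, 3, 4, 5, 4, 5, 3, 1, 6, 2, 3], dec = [5, 4, 3, 2, 6, 2, 5, 3, 4, 4, 3, 3, 2, 1, 2, 1, 1].
max_i inc[i]+dec[i]−1 = 8, with one witness 7, 11, 19, 36, 42, 34, 18, 8.

8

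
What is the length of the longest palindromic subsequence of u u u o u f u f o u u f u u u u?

13

One longest palindromic subsequence is uuuufuuufuuuu (positions 1,2,3,5,6,7,10,11,12,13,14,15,16); it reads the same forward and backward, and the interval DP gives dp[1][16] = 13.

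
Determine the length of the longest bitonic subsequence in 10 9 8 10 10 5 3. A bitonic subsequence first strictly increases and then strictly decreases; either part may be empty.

5

One longest bitonic subsequence is 10, 9, 8, 5, 3 (positions 1,2,3,6,7): it rises to 10 then falls. Length 5 is optimal.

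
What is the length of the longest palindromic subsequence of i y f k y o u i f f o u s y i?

8

Using dp[i][j] = 2 + dp[i+1][j−1] if the ends match, else max(dp[i+1][j], dp[i][j−1]):
dp[1][15] = 8. A witness is iyuffuyi at positions 1,2,7,9,10,12,14,15.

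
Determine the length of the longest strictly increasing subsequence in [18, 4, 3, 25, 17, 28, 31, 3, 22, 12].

4

Scanning left to right, the best length ending at each element is: 18→1, 4→1, 3→1, 25→2, 17→2, 28→3, 31→4, 3→1, 22→3, 12→2.
So the longest increasing subsequence has length 4, e.g. 18, 25, 28, 31.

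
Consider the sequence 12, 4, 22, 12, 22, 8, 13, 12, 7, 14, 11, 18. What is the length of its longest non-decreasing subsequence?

5

One longest non-decreasing subsequence is 12, 12, 13, 14, 18 (positions 1,4,7,10,12), of length 5; no longer one exists.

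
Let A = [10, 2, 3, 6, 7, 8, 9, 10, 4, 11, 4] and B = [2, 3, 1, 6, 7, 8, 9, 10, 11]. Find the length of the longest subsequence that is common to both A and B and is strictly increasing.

8

A longest common strictly increasing subsequence is 2, 3, 6, 7, 8, 9, 10, 11 (length 8); it appears in order in both A and B, and no longer such subsequence exists.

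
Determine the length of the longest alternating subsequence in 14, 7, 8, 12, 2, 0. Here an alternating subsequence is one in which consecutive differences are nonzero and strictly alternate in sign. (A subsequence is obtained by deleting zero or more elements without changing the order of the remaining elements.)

Track the best alternating length ending on an up-step vs a down-step at each position: up/down = 1/1, 1/2, 3/2, 3/2, 1/4, 1/4.
The maximum over both is 4; one such subsequence is 14, 7, 8, 2.

4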